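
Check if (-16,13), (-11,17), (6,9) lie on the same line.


-16*(17-9) - 11*(9-13) + 6*(13-17)
= -128 + 44 - 24 = -108

No, not collinear (determinant = -108)


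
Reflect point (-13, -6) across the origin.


Reflection rule for origin: (-x, -y)
(-13, -6) -> (13, 6)

(13, 6)


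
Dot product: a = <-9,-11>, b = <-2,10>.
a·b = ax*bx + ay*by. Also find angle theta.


a·b = -9*(-2) - 11*10 = 18 - 110 = -92
|a| = sqrt(81+121) = 14.2127
|b| = sqrt(4+100) = 10.1980
cos(theta) = -92/(sqrt(202)*sqrt(104)) = -92/sqrt(21008) = -0.634739
theta = arccos(-92/sqrt(21008)) = 129.4007 degrees

a·b = -92, theta = 129.4007 deg


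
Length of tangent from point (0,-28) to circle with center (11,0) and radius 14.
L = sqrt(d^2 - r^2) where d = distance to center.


d = sqrt((0-11)^2 + (-28-0)^2) = sqrt(121+784) = 30.0832
L = sqrt(905.0000 - 196) = sqrt(709.0000) = 26.6271

26.6271


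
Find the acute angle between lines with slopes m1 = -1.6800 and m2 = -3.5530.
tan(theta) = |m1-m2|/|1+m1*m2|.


m1-m2 = 1.873
1+m1*m2 = 6.96904
tan(theta) = |1.873/6.96904| = 0.268760
theta = arctan(|1.873/6.96904|) = 15.0433 degrees (acute angle)

15.0433 degrees


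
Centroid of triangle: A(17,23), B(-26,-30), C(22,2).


Gx = (17- 26+22)/3 = 13/3 = 4.3333
Gy = (23- 30+2)/3 = -5/3 = -1.6667

G = (4.3333, -1.6667)


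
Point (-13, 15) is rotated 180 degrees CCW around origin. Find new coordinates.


cos(180) = -1, sin(180) = 0
x' = -13*(-1) - 15*0 = 13
y' = -13*0 + 15*(-1) = -15

(13, -15)


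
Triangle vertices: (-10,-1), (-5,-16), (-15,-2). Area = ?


-10*(-16+ 2) = 140
-5*(-2+ 1) = 5
-15*(-1+ 16) = -225
sum = -80
Area = |-80|/2 = 40.0000

40.0000 sq units


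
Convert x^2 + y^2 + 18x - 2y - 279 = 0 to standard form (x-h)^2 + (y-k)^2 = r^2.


h = -D/2 = -18/2 = -9
k = -E/2 = 2/2 = 1
r^2 = h^2 + k^2 - F = 81 + 1 + 279 = 361
r = 19

Center (-9, 1), radius = 19


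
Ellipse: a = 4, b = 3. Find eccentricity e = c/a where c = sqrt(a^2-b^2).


c = sqrt(16-9) = sqrt(7) = 2.6458
e = c/a = sqrt(7)/4 = 0.6614

e = 0.6614


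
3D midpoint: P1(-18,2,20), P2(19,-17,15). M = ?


Mx = (-18+19)/2 = 0.5000
My = (2- 17)/2 = -7.5000
Mz = (20+15)/2 = 17.5000

M = (0.5000, -7.5000, 17.5000)


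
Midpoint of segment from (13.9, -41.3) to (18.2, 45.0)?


Mx = (13.9 + 18.2)/2 = 32.1/2 = 16.0500
My = (-41.3 + 45.0)/2 = 3.7/2 = 1.8500

(16.0500, 1.8500)


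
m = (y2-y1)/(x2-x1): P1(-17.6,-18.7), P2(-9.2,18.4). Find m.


dy = 18.4 + 18.7 = 37.1
dx = -9.2 + 17.6 = 8.4
m = 37.1/8.4 = 4.4167

m = 4.4167


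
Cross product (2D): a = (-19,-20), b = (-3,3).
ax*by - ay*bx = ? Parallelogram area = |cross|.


cross = -19*3 + 20*(-3) = -57 - 60 = -117
Parallelogram area = |-117| = 117

cross = -117, parallelogram area = 117


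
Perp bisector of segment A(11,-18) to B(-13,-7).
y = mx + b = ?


Midpoint = (-1, -12.5)
Slope of AB = dy/dx = 11/(-24) = -0.4583
Perp slope = -dx/dy = 24/11 = 2.1818
b = My - (perp slope)*Mx = -12.5 + (-24*(-1))/11 = -12.5 + 2.1818 = -10.3182

y = 2.1818x - 10.3182


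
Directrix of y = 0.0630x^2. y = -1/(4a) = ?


a = 0.0630
1/(4a) = 3.9683
directrix: y = -3.9683 = -3.9683

y = -3.9683


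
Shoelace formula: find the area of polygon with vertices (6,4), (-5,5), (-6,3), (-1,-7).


sum(xi*y_{i+1}) = 6*5 - 5*3 - 6*(-7) - 1*4 = 53
sum(yi*x_{i+1}) = 4*(-5) + 5*(-6) + 3*(-1) - 7*6 = -95
Area = |53 + 95|/2 = 148/2 = 74.0000

74.0000 sq units


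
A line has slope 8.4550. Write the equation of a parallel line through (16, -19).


Parallel lines have equal slopes.
m2 = 8.4550
b2 = -19 - 8.4550*16 = -154.2800

y = 8.4550x - 154.2800


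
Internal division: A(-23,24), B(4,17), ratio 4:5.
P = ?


Px = (4*4 + 5*(-23))/9 = -99/9 = -11.0000
Py = (4*17 + 5*24)/9 = 188/9 = 20.8889

P = (-11.0000, 20.8889)


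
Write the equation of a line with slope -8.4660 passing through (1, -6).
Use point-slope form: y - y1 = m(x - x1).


y + 6 = -8.4660(x - 1)
y = -8.4660x - 6 + 8.4660*1
y = -8.4660x + 2.4660

y = -8.4660x + 2.4660


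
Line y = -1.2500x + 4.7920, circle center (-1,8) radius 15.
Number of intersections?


Substitute y = -1.2500x + 4.7920: (x+ 1)^2 + (-1.2500x+4.7920-8)^2 = 225
Expand to Ax^2 + Bx + C = 0, where b-k = -3.208
A = 1+m^2 = 2.5625
B = 2(m(b-k) - h) = 2(-1.2500*(-3.208) + 1) = 10.02
C = h^2 + (b-k)^2 - r^2 = 1 + 10.291264 - 225 = -213.708736
disc = B^2-4AC = 100.4004 + 2190.5145 = 2290.9149
disc > 0

2 intersection points


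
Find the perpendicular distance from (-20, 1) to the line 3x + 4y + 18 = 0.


|3*(-20) + 4*1 + 18| = |-38| = 38
sqrt(9 + 16) = sqrt(25) = 5.0000
d = 38/sqrt(25) = 7.6000

7.6000


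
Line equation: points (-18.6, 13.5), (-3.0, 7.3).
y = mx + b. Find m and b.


m = (-6.2)/(15.6) = -0.3974
b = y1 - m*x1 = 13.5 - (-6.2*(-18.6))/(15.6) = 13.5 - 7.3923 = 6.1077

y = -0.3974x + 6.1077


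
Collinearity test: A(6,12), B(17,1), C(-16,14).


6*(1-14) + 17*(14-12) - 16*(12-1)
= -78 + 34 - 176 = -220

No, not collinear (determinant = -220)


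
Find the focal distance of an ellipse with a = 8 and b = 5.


c^2 = 8^2 - 5^2 = 64 - 25 = 39
c = sqrt(39) = 6.2450

c = 6.2450


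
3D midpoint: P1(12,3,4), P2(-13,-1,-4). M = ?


Mx = (12- 13)/2 = -0.5000
My = (3- 1)/2 = 1.0000
Mz = (4- 4)/2 = 0

M = (-0.5000, 1.0000, 0)


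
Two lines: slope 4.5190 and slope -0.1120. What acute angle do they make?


m1-m2 = 4.631
1+m1*m2 = 0.493872
tan(theta) = |4.631/0.493872| = 9.376924
theta = arctan(|4.631/0.493872|) = 83.9127 degrees (acute angle)

83.9127 degrees


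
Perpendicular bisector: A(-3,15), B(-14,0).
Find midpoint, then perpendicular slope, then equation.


Midpoint = (-8.5, 7.5)
Slope of AB = dy/dx = -15/(-11) = 1.3636
Perp slope = -dx/dy = -11/15 = -0.7333
b = My - (perp slope)*Mx = 7.5 + (-11*(-8.5))/(-15) = 7.5 - 6.2333 = 1.2667

y = -0.7333x + 1.2667


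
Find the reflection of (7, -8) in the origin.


Reflection rule for origin: (-x, -y)
(7, -8) -> (-7, 8)

(-7, 8)


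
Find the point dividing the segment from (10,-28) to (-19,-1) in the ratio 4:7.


Px = (4*(-19) + 7*10)/11 = -6/11 = -0.5455
Py = (4*(-1) + 7*(-28))/11 = -200/11 = -18.1818

P = (-0.5455, -18.1818)


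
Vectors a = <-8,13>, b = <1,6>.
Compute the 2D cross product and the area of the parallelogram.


cross = -8*6 - 13*1 = -48 - 13 = -61
Parallelogram area = |-61| = 61

cross = -61, parallelogram area = 61


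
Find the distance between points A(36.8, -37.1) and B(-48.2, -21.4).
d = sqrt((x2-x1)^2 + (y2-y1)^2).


dx = -48.2 - 36.8 = -85.0
dy = -21.4 + 37.1 = 15.7
d = sqrt(7225.0 + 246.49) = sqrt(7471.49) = 86.4378

86.4378


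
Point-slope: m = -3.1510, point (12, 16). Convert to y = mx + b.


y - 16 = -3.1510(x - 12)
y = -3.1510x + 16 + 3.1510*12
y = -3.1510x + 53.8120

y = -3.1510x + 53.8120


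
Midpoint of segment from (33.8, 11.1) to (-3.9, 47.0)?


Mx = (33.8 - 3.9)/2 = 29.9/2 = 14.9500
My = (11.1 + 47.0)/2 = 58.1/2 = 29.0500

(14.9500, 29.0500)


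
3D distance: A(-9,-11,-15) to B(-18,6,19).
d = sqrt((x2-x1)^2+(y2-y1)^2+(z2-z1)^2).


dx=-9, dy=17, dz=34
d = sqrt(81+289+1156) = sqrt(1526) = 39.0640

39.0640


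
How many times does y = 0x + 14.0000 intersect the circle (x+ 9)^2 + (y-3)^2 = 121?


Substitute y = 0x + 14.0000: (x+ 9)^2 + (0x+14.0000-3)^2 = 121
Expand to Ax^2 + Bx + C = 0, where b-k = 11
A = 1+m^2 = 1
B = 2(m(b-k) - h) = 2(0*11 + 9) = 18
C = h^2 + (b-k)^2 - r^2 = 81 + 121 - 121 = 81
disc = B^2-4AC = 324.0000 - 324.0000 = 0
disc = 0

1 intersection point (tangent)


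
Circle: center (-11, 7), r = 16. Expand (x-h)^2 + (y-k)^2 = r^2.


(x+ 11)^2 + (y-7)^2 = 16^2
D = -2h = 22, E = -2k = -14
F = h^2+k^2-r^2 = 121+49-256 = -86

x^2 + y^2 + 22x - 14y - 86 = 0


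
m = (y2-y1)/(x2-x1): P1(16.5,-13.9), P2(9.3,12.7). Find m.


dy = 12.7 + 13.9 = 26.6
dx = 9.3 - 16.5 = -7.2
m = 26.6/(-7.2) = -3.6944

m = -3.6944


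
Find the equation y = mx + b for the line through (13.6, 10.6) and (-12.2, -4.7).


m = (-15.3)/(-25.8) = 0.5930
b = y1 - m*x1 = 10.6 - (-15.3*13.6)/(-25.8) = 10.6 - 8.0651 = 2.5349

y = 0.5930x + 2.5349


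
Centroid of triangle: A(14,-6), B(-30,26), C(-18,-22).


Gx = (14- 30- 18)/3 = -34/3 = -11.3333
Gy = (-6+26- 22)/3 = -2/3 = -0.6667

G = (-11.3333, -0.6667)


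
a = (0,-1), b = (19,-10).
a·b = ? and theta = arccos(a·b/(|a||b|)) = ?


a·b = 0*19 - 1*(-10) = 0 + 10 = 10
|a| = sqrt(0+1) = 1.0000
|b| = sqrt(361+100) = 21.4709
cos(theta) = 10/(sqrt(1)*sqrt(461)) = 10/sqrt(461) = 0.465746
theta = arccos(10/sqrt(461)) = 62.2415 degrees

a·b = 10, theta = 62.2415 deg


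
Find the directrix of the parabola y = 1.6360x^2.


a = 1.6360
1/(4a) = 0.1528
directrix: y = -0.1528 = -0.1528

y = -0.1528


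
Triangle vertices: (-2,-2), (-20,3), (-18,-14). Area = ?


-2*(3+ 14) = -34
-20*(-14+ 2) = 240
-18*(-2-3) = 90
sum = 296
Area = |296|/2 = 148.0000

148.0000 sq units


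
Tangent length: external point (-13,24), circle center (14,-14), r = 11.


d = sqrt((-13-14)^2 + (24+ 14)^2) = sqrt(729+1444) = 46.6154
L = sqrt(2173.0000 - 121) = sqrt(2052.0000) = 45.2990

45.2990


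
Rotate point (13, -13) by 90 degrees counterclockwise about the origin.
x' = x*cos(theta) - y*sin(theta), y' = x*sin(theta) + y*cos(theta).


cos(90) = 0, sin(90) = 1
x' = 13*0 + 13*1 = 13
y' = 13*1 - 13*0 = 13

(13, 13)


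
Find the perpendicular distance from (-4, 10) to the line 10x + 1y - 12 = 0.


|10*(-4) + 1*10 - 12| = |-42| = 42
sqrt(100 + 1) = sqrt(101) = 10.0499
d = 42/sqrt(101) = 4.1792

4.1792


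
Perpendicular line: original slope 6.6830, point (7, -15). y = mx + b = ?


Perpendicular slope = -1/m1 = -1/6.6830 = -0.1496
b2 = y0 - m2*x0 = -15 + 7/6.6830 = -15 + 1.0474 = -13.9526

y = -0.1496x - 13.9526


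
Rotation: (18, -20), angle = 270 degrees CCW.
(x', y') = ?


cos(270) = 0, sin(270) = -1
x' = 18*0 + 20*(-1) = -20
y' = 18*(-1) - 20*0 = -18

(-20, -18)


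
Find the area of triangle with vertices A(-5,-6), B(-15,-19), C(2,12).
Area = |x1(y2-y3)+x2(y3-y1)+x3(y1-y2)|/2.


-5*(-19-12) = 155
-15*(12+ 6) = -270
2*(-6+ 19) = 26
sum = -89
Area = |-89|/2 = 44.5000

44.5000 sq units


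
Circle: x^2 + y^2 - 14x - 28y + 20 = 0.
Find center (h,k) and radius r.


h = -D/2 = 14/2 = 7
k = -E/2 = 28/2 = 14
r^2 = h^2 + k^2 - F = 49 + 196 - 20 = 225
r = 15

Center (7, 14), radius = 15


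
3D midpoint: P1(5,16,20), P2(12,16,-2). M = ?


Mx = (5+12)/2 = 8.5000
My = (16+16)/2 = 16.0000
Mz = (20- 2)/2 = 9.0000

M = (8.5000, 16.0000, 9.0000)


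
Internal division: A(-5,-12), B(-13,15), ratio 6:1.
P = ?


Px = (6*(-13) + 1*(-5))/7 = -83/7 = -11.8571
Py = (6*15 + 1*(-12))/7 = 78/7 = 11.1429

P = (-11.8571, 11.1429)


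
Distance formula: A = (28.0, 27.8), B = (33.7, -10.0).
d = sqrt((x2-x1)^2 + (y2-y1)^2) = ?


dx = 33.7 - 28.0 = 5.7
dy = -10.0 - 27.8 = -37.8
d = sqrt(32.49 + 1428.84) = sqrt(1461.33) = 38.2273

38.2273


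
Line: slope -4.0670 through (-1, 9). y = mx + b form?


y - 9 = -4.0670(x + 1)
y = -4.0670x + 9 + 4.0670*(-1)
y = -4.0670x + 4.9330

y = -4.0670x + 4.9330


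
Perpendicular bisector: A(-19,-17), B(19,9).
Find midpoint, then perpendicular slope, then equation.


Midpoint = (0, -4)
Slope of AB = dy/dx = 26/38 = 0.6842
Perp slope = -dx/dy = -38/26 = -1.4615
b = My - (perp slope)*Mx = -4 + (38*0)/26 = -4 + 0 = -4.0000

y = -1.4615x - 4.0000


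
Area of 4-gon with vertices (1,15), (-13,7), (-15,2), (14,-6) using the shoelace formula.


sum(xi*y_{i+1}) = 1*7 - 13*2 - 15*(-6) + 14*15 = 281
sum(yi*x_{i+1}) = 15*(-13) + 7*(-15) + 2*14 - 6*1 = -278
Area = |281 + 278|/2 = 559/2 = 279.5000

279.5000 sq units


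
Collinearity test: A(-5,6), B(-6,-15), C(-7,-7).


-5*(-15+ 7) - 6*(-7-6) - 7*(6+ 15)
= 40 + 78 - 147 = -29

No, not collinear (determinant = -29)


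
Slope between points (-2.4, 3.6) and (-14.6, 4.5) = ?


dy = 4.5 - 3.6 = 0.9
dx = -14.6 + 2.4 = -12.2
m = 0.9/(-12.2) = -0.0738

m = -0.0738


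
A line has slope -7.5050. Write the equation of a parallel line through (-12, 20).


Parallel lines have equal slopes.
m2 = -7.5050
b2 = 20 + 7.5050*(-12) = -70.0600

y = -7.5050x - 70.0600


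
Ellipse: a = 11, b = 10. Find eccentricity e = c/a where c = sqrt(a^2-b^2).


c = sqrt(121-100) = sqrt(21) = 4.5826
e = c/a = sqrt(21)/11 = 0.4166

e = 0.4166


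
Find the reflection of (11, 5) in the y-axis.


Reflection rule for y-axis: (-x, y)
(11, 5) -> (-11, 5)

(-11, 5)


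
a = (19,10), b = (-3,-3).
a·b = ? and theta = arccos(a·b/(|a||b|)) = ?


a·b = 19*(-3) + 10*(-3) = -57 - 30 = -87
|a| = sqrt(361+100) = 21.4709
|b| = sqrt(9+9) = 4.2426
cos(theta) = -87/(sqrt(461)*sqrt(18)) = -87/sqrt(8298) = -0.955064
theta = arccos(-87/sqrt(8298)) = 162.7585 degrees

a·b = -87, theta = 162.7585 deg


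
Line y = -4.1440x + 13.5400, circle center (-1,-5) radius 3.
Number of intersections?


Substitute y = -4.1440x + 13.5400: (x+ 1)^2 + (-4.1440x+13.5400+ 5)^2 = 9
Expand to Ax^2 + Bx + C = 0, where b-k = 18.54
A = 1+m^2 = 18.172736
B = 2(m(b-k) - h) = 2(-4.1440*18.54 + 1) = -151.65952
C = h^2 + (b-k)^2 - r^2 = 1 + 343.7316 - 9 = 335.7316
disc = B^2-4AC = 23000.6100 - 24404.6469 = -1404.0369
disc < 0

0 intersection points


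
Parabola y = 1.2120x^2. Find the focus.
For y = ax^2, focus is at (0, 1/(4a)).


a = 1.2120
4a = 4.8480
focus = (0, 1/4.8480) = (0, 0.2063)

Focus = (0, 0.2063)


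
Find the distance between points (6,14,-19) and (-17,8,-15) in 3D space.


dx=-23, dy=-6, dz=4
d = sqrt(529+36+16) = sqrt(581) = 24.1039

24.1039


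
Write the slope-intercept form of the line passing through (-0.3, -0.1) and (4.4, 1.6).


m = (1.7)/(4.7) = 0.3617
b = y1 - m*x1 = -0.1 - (1.7*(-0.3))/(4.7) = -0.1 + 0.1085 = 0.0085

y = 0.3617x + 0.0085


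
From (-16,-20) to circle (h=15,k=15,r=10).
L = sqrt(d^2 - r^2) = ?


d = sqrt((-16-15)^2 + (-20-15)^2) = sqrt(961+1225) = 46.7547
L = sqrt(2186.0000 - 100) = sqrt(2086.0000) = 45.6727

45.6727


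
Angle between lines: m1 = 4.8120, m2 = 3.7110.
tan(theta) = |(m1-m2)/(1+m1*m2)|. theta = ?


m1-m2 = 1.101
1+m1*m2 = 18.857332
tan(theta) = |1.101/18.857332| = 0.058386
theta = arctan(|1.101/18.857332|) = 3.3415 degrees (acute angle)

3.3415 degrees


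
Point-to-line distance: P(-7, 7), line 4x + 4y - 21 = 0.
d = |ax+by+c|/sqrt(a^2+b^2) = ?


|4*(-7) + 4*7 - 21| = |-21| = 21
sqrt(16 + 16) = sqrt(32) = 5.6569
d = 21/sqrt(32) = 3.7123

3.7123


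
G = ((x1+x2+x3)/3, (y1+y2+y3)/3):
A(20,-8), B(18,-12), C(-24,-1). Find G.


Gx = (20+18- 24)/3 = 14/3 = 4.6667
Gy = (-8- 12- 1)/3 = -21/3 = -7.0000

G = (4.6667, -7.0000)


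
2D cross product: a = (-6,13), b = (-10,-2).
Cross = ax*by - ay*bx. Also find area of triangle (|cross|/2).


cross = -6*(-2) - 13*(-10) = 12 + 130 = 142
Triangle area = |142|/2 = 142/2 = 71.0000

cross = 142, triangle area = 71.0000


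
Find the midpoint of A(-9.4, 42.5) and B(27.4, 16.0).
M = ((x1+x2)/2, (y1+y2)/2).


Mx = (-9.4 + 27.4)/2 = 18.0/2 = 9.0000
My = (42.5 + 16.0)/2 = 58.5/2 = 29.2500

(9.0000, 29.2500)


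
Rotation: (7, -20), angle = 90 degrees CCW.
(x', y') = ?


cos(90) = 0, sin(90) = 1
x' = 7*0 + 20*1 = 20
y' = 7*1 - 20*0 = 7

(20, 7)


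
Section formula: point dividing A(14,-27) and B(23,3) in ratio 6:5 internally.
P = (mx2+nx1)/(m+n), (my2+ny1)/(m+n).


Px = (6*23 + 5*14)/11 = 208/11 = 18.9091
Py = (6*3 + 5*(-27))/11 = -117/11 = -10.6364

P = (18.9091, -10.6364)


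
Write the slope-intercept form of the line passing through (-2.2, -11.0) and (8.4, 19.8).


m = (30.8)/(10.6) = 2.9057
b = y1 - m*x1 = -11.0 - (30.8*(-2.2))/(10.6) = -11.0 + 6.3925 = -4.6075

y = 2.9057x - 4.6075


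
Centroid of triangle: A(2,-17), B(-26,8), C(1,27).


Gx = (2- 26+1)/3 = -23/3 = -7.6667
Gy = (-17+8+27)/3 = 18/3 = 6.0000

G = (-7.6667, 6.0000)


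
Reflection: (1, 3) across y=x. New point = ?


Reflection rule for y=x: (y, x)
(1, 3) -> (3, 1)

(3, 1)


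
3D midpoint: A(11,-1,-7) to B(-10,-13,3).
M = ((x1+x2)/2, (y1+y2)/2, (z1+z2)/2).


Mx = (11- 10)/2 = 0.5000
My = (-1- 13)/2 = -7.0000
Mz = (-7+3)/2 = -2.0000

M = (0.5000, -7.0000, -2.0000)


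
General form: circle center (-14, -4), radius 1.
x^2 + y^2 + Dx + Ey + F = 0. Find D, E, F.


(x+ 14)^2 + (y+ 4)^2 = 1^2
D = -2h = 28, E = -2k = 8
F = h^2+k^2-r^2 = 196+16-1 = 211

D = 28, E = 8, F = 211


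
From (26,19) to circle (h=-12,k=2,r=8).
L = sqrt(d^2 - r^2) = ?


d = sqrt((26+ 12)^2 + (19-2)^2) = sqrt(1444+289) = 41.6293
L = sqrt(1733.0000 - 64) = sqrt(1669.0000) = 40.8534

40.8534


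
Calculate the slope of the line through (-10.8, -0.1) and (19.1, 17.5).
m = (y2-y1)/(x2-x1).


dy = 17.5 + 0.1 = 17.6
dx = 19.1 + 10.8 = 29.9
m = 17.6/29.9 = 0.5886

m = 0.5886


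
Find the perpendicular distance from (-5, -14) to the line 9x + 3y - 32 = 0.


|9*(-5) + 3*(-14) - 32| = |-119| = 119
sqrt(81 + 9) = sqrt(90) = 9.4868
d = 119/sqrt(90) = 12.5437

12.5437


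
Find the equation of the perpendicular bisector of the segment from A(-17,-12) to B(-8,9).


Midpoint = (-12.5, -1.5)
Slope of AB = dy/dx = 21/9 = 2.3333
Perp slope = -dx/dy = -9/21 = -0.4286
b = My - (perp slope)*Mx = -1.5 + (9*(-12.5))/21 = -1.5 - 5.3571 = -6.8571

y = -0.4286x - 6.8571


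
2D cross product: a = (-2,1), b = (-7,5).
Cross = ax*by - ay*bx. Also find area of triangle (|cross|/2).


cross = -2*5 - 1*(-7) = -10 + 7 = -3
Triangle area = |-3|/2 = 3/2 = 1.5000

cross = -3, triangle area = 1.5000


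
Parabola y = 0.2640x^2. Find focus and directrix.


a = 0.2640
1/(4a) = 0.9470
Focus = (0, 0.9470)
Directrix: y = -0.9470

Focus = (0, 0.9470), Directrix: y = -0.9470


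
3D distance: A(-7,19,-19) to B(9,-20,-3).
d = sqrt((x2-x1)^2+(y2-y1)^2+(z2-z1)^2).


dx=16, dy=-39, dz=16
d = sqrt(256+1521+256) = sqrt(2033) = 45.0888

45.0888


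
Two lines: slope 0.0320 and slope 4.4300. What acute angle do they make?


m1-m2 = -4.398
1+m1*m2 = 1.14176
tan(theta) = |-4.398/1.14176| = 3.851948
theta = arctan(|-4.398/1.14176|) = 75.4468 degrees (acute angle)

75.4468 degrees


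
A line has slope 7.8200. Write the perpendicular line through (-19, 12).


Perpendicular slope = -1/m1 = -1/7.8200 = -0.1279
b2 = y0 - m2*x0 = 12 - 19/7.8200 = 12 - 2.4297 = 9.5703

y = -0.1279x + 9.5703


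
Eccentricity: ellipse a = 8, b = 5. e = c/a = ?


c = sqrt(64-25) = sqrt(39) = 6.2450
e = c/a = sqrt(39)/8 = 0.7806

e = 0.7806


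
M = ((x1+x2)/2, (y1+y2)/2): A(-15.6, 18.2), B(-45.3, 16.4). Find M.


Mx = (-15.6 - 45.3)/2 = -60.9/2 = -30.4500
My = (18.2 + 16.4)/2 = 34.6/2 = 17.3000

(-30.4500, 17.3000)


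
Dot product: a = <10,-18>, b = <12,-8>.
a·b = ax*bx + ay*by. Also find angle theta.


a·b = 10*12 - 18*(-8) = 120 + 144 = 264
|a| = sqrt(100+324) = 20.5913
|b| = sqrt(144+64) = 14.4222
cos(theta) = 264/(sqrt(424)*sqrt(208)) = 264/sqrt(88192) = 0.888975
theta = arccos(264/sqrt(88192)) = 27.2553 degrees

a·b = 264, theta = 27.2553 deg


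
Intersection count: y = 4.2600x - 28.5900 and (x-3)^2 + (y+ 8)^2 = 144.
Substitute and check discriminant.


Substitute y = 4.2600x - 28.5900: (x-3)^2 + (4.2600x- 28.5900+ 8)^2 = 144
Expand to Ax^2 + Bx + C = 0, where b-k = -20.59
A = 1+m^2 = 19.1476
B = 2(m(b-k) - h) = 2(4.2600*(-20.59) - 3) = -181.4268
C = h^2 + (b-k)^2 - r^2 = 9 + 423.9481 - 144 = 288.9481
disc = B^2-4AC = 32915.6838 - 22130.6506 = 10785.0332
disc > 0

2 intersection points


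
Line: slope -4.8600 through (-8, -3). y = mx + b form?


y + 3 = -4.8600(x + 8)
y = -4.8600x - 3 + 4.8600*(-8)
y = -4.8600x - 41.8800

y = -4.8600x - 41.8800


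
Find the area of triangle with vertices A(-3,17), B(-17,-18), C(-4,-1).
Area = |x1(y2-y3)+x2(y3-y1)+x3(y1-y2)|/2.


-3*(-18+ 1) = 51
-17*(-1-17) = 306
-4*(17+ 18) = -140
sum = 217
Area = |217|/2 = 108.5000

108.5000 sq units


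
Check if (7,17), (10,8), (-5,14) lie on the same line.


7*(8-14) + 10*(14-17) - 5*(17-8)
= -42 - 30 - 45 = -117

No, not collinear (determinant = -117)


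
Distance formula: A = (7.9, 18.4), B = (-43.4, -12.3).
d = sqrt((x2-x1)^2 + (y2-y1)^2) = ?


dx = -43.4 - 7.9 = -51.3
dy = -12.3 - 18.4 = -30.7
d = sqrt(2631.69 + 942.49) = sqrt(3574.18) = 59.7844

59.7844


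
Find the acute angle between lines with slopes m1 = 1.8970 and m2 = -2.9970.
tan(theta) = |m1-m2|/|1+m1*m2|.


m1-m2 = 4.894
1+m1*m2 = -4.685309
tan(theta) = |4.894/(-4.685309)| = 1.044542
theta = arctan(|4.894/(-4.685309)|) = 46.2480 degrees (acute angle)

46.2480 degrees


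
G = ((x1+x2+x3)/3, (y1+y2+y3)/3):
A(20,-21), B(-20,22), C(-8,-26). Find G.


Gx = (20- 20- 8)/3 = -8/3 = -2.6667
Gy = (-21+22- 26)/3 = -25/3 = -8.3333

G = (-2.6667, -8.3333)


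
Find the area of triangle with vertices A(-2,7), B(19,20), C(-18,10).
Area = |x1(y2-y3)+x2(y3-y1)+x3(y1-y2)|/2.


-2*(20-10) = -20
19*(10-7) = 57
-18*(7-20) = 234
sum = 271
Area = |271|/2 = 135.5000

135.5000 sq units


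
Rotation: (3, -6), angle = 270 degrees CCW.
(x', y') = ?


cos(270) = 0, sin(270) = -1
x' = 3*0 + 6*(-1) = -6
y' = 3*(-1) - 6*0 = -3

(-6, -3)


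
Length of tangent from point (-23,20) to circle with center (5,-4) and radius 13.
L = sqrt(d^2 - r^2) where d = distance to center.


d = sqrt((-23-5)^2 + (20+ 4)^2) = sqrt(784+576) = 36.8782
L = sqrt(1360.0000 - 169) = sqrt(1191.0000) = 34.5109

34.5109


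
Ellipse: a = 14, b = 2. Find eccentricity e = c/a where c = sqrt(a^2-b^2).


c = sqrt(196-4) = sqrt(192) = 13.8564
e = c/a = sqrt(192)/14 = 0.9897

e = 0.9897


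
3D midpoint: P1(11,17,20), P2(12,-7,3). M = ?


Mx = (11+12)/2 = 11.5000
My = (17- 7)/2 = 5.0000
Mz = (20+3)/2 = 11.5000

M = (11.5000, 5.0000, 11.5000)


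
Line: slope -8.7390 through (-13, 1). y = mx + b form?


y - 1 = -8.7390(x + 13)
y = -8.7390x + 1 + 8.7390*(-13)
y = -8.7390x - 112.6070

y = -8.7390x - 112.6070


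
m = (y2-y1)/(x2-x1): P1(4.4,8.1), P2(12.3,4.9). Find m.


dy = 4.9 - 8.1 = -3.2
dx = 12.3 - 4.4 = 7.9
m = -3.2/7.9 = -0.4051

m = -0.4051


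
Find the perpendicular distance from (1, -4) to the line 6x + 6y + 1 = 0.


|6*1 + 6*(-4) + 1| = |-17| = 17
sqrt(36 + 36) = sqrt(72) = 8.4853
d = 17/sqrt(72) = 2.0035

2.0035


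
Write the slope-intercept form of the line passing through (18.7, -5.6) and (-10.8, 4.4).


m = (10.0)/(-29.5) = -0.3390
b = y1 - m*x1 = -5.6 - (10.0*18.7)/(-29.5) = -5.6 + 6.3390 = 0.7390

y = -0.3390x + 0.7390


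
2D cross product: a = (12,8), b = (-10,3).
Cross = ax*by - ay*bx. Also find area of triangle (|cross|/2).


cross = 12*3 - 8*(-10) = 36 + 80 = 116
Triangle area = |116|/2 = 116/2 = 58.0000

cross = 116, triangle area = 58.0000


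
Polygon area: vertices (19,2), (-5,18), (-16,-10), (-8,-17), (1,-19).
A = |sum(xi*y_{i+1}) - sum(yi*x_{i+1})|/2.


sum(xi*y_{i+1}) = 19*18 - 5*(-10) - 16*(-17) - 8*(-19) + 1*2 = 818
sum(yi*x_{i+1}) = 2*(-5) + 18*(-16) - 10*(-8) - 17*1 - 19*19 = -596
Area = |818 + 596|/2 = 1414/2 = 707.0000

707.0000 sq units


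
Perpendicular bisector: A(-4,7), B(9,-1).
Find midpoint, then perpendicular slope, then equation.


Midpoint = (2.5, 3)
Slope of AB = dy/dx = -8/13 = -0.6154
Perp slope = -dx/dy = 13/8 = 1.6250
b = My - (perp slope)*Mx = 3 + (13*2.5)/(-8) = 3 - 4.0625 = -1.0625

y = 1.6250x - 1.0625


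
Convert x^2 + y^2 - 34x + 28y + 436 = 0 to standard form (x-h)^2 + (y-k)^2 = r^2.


h = -D/2 = 34/2 = 17
k = -E/2 = -28/2 = -14
r^2 = h^2 + k^2 - F = 289 + 196 - 436 = 49
r = 7

Center (17, -14), radius = 7


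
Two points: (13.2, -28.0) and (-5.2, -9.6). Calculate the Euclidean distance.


dx = -5.2 - 13.2 = -18.4
dy = -9.6 + 28.0 = 18.4
d = sqrt(338.56 + 338.56) = sqrt(677.12) = 26.0215

26.0215


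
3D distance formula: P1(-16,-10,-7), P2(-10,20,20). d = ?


dx=6, dy=30, dz=27
d = sqrt(36+900+729) = sqrt(1665) = 40.8044

40.8044


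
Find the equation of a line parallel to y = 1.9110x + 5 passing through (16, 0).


Parallel lines have equal slopes.
m2 = 1.9110
b2 = 0 - 1.9110*16 = -30.5760

y = 1.9110x - 30.5760


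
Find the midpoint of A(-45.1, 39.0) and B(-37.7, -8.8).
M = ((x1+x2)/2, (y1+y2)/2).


Mx = (-45.1 - 37.7)/2 = -82.8/2 = -41.4000
My = (39.0 - 8.8)/2 = 30.2/2 = 15.1000

(-41.4000, 15.1000)


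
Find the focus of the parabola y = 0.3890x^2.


a = 0.3890
4a = 1.5560
focus = (0, 1/1.5560) = (0, 0.6427)

Focus = (0, 0.6427)


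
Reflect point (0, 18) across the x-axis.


Reflection rule for x-axis: (x, -y)
(0, 18) -> (0, -18)

(0, -18)


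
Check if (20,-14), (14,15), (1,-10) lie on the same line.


20*(15+ 10) + 14*(-10+ 14) + 1*(-14-15)
= 500 + 56 - 29 = 527

No, not collinear (determinant = 527)


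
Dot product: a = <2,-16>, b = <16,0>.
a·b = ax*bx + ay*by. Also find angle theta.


a·b = 2*16 - 16*0 = 32 + 0 = 32
|a| = sqrt(4+256) = 16.1245
|b| = sqrt(256+0) = 16.0000
cos(theta) = 32/(sqrt(260)*sqrt(256)) = 32/sqrt(66560) = 0.124035
theta = arccos(32/sqrt(66560)) = 82.8750 degrees

a·b = 32, theta = 82.8750 deg


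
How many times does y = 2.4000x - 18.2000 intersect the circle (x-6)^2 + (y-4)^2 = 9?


Substitute y = 2.4000x - 18.2000: (x-6)^2 + (2.4000x- 18.2000-4)^2 = 9
Expand to Ax^2 + Bx + C = 0, where b-k = -22.2
A = 1+m^2 = 6.76
B = 2(m(b-k) - h) = 2(2.4000*(-22.2) - 6) = -118.56
C = h^2 + (b-k)^2 - r^2 = 36 + 492.84 - 9 = 519.84
disc = B^2-4AC = 14056.4736 - 14056.4736 = 0
disc = 0

1 intersection point (tangent)


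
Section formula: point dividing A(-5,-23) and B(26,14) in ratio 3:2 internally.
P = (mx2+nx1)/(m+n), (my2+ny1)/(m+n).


Px = (3*26 + 2*(-5))/5 = 68/5 = 13.6000
Py = (3*14 + 2*(-23))/5 = -4/5 = -0.8000

P = (13.6000, -0.8000)


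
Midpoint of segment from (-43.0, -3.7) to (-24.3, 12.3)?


Mx = (-43.0 - 24.3)/2 = -67.3/2 = -33.6500
My = (-3.7 + 12.3)/2 = 8.6/2 = 4.3000

(-33.6500, 4.3000)


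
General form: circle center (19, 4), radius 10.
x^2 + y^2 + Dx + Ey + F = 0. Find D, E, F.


(x-19)^2 + (y-4)^2 = 10^2
D = -2h = -38, E = -2k = -8
F = h^2+k^2-r^2 = 361+16-100 = 277

D = -38, E = -8, F = 277


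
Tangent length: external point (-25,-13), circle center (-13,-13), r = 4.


d = sqrt((-25+ 13)^2 + (-13+ 13)^2) = sqrt(144+0) = 12.0000
L = sqrt(144.0000 - 16) = sqrt(128.0000) = 11.3137

11.3137


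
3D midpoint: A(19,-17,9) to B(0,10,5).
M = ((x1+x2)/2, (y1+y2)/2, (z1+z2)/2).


Mx = (19+0)/2 = 9.5000
My = (-17+10)/2 = -3.5000
Mz = (9+5)/2 = 7.0000

M = (9.5000, -3.5000, 7.0000)


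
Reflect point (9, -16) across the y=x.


Reflection rule for y=x: (y, x)
(9, -16) -> (-16, 9)

(-16, 9)


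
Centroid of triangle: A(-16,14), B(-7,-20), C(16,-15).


Gx = (-16- 7+16)/3 = -7/3 = -2.3333
Gy = (14- 20- 15)/3 = -21/3 = -7.0000

G = (-2.3333, -7.0000)


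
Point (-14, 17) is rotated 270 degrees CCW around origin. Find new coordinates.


cos(270) = 0, sin(270) = -1
x' = -14*0 - 17*(-1) = 17
y' = -14*(-1) + 17*0 = 14

(17, 14)


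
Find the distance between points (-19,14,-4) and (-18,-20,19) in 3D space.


dx=1, dy=-34, dz=23
d = sqrt(1+1156+529) = sqrt(1686) = 41.0609

41.0609


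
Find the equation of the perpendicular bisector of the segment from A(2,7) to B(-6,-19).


Midpoint = (-2, -6)
Slope of AB = dy/dx = -26/(-8) = 3.2500
Perp slope = -dx/dy = -8/26 = -0.3077
b = My - (perp slope)*Mx = -6 + (-8*(-2))/(-26) = -6 - 0.6154 = -6.6154

y = -0.3077x - 6.6154


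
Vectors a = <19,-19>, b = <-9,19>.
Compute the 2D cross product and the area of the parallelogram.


cross = 19*19 + 19*(-9) = 361 - 171 = 190
Parallelogram area = |190| = 190

cross = 190, parallelogram area = 190


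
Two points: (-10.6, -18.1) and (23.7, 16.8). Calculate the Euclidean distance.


dx = 23.7 + 10.6 = 34.3
dy = 16.8 + 18.1 = 34.9
d = sqrt(1176.49 + 1218.01) = sqrt(2394.5) = 48.9336

48.9336


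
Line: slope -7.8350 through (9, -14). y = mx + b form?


y + 14 = -7.8350(x - 9)
y = -7.8350x - 14 + 7.8350*9
y = -7.8350x + 56.5150

y = -7.8350x + 56.5150


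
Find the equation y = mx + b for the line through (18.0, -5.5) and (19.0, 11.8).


m = (17.3)/(1.0) = 17.3000
b = y1 - m*x1 = -5.5 - (17.3*18.0)/(1.0) = -5.5 - 311.4000 = -316.9000

y = 17.3000x - 316.9000


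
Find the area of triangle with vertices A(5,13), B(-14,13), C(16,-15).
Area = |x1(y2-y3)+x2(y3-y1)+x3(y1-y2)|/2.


5*(13+ 15) = 140
-14*(-15-13) = 392
16*(13-13) = 0
sum = 532
Area = |532|/2 = 266.0000

266.0000 sq units


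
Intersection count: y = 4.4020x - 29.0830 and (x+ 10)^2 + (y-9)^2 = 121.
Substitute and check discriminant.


Substitute y = 4.4020x - 29.0830: (x+ 10)^2 + (4.4020x- 29.0830-9)^2 = 121
Expand to Ax^2 + Bx + C = 0, where b-k = -38.083
A = 1+m^2 = 20.377604
B = 2(m(b-k) - h) = 2(4.4020*(-38.083) + 10) = -315.282732
C = h^2 + (b-k)^2 - r^2 = 100 + 1450.314889 - 121 = 1429.314889
disc = B^2-4AC = 99403.2011 - 116504.0512 = -17100.8501
disc < 0

0 intersection points


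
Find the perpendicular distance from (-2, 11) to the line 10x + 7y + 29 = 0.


|10*(-2) + 7*11 + 29| = |86| = 86
sqrt(100 + 49) = sqrt(149) = 12.2066
d = 86/sqrt(149) = 7.0454

7.0454


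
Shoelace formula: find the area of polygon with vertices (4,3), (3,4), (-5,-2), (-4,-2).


sum(xi*y_{i+1}) = 4*4 + 3*(-2) - 5*(-2) - 4*3 = 8
sum(yi*x_{i+1}) = 3*3 + 4*(-5) - 2*(-4) - 2*4 = -11
Area = |8 + 11|/2 = 19/2 = 9.5000

9.5000 sq units


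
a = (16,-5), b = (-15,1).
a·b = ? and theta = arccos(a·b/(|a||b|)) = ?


a·b = 16*(-15) - 5*1 = -240 - 5 = -245
|a| = sqrt(256+25) = 16.7631
|b| = sqrt(225+1) = 15.0333
cos(theta) = -245/(sqrt(281)*sqrt(226)) = -245/sqrt(63506) = -0.972207
theta = arccos(-245/sqrt(63506)) = 166.4601 degrees

a·b = -245, theta = 166.4601 deg


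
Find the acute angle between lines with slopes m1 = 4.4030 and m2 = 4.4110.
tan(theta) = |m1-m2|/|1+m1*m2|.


m1-m2 = -0.008
1+m1*m2 = 20.421633
tan(theta) = |-0.008/20.421633| = 0.000392
theta = arctan(|-0.008/20.421633|) = 0.0224 degrees (acute angle)

0.0224 degrees


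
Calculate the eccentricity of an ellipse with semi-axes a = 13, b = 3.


c = sqrt(169-9) = sqrt(160) = 12.6491
e = c/a = sqrt(160)/13 = 0.9730

e = 0.9730


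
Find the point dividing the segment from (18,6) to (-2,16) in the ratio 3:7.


Px = (3*(-2) + 7*18)/10 = 120/10 = 12.0000
Py = (3*16 + 7*6)/10 = 90/10 = 9.0000

P = (12.0000, 9.0000)


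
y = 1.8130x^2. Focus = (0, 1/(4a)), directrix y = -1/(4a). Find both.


a = 1.8130
1/(4a) = 0.1379
Focus = (0, 0.1379)
Directrix: y = -0.1379

Focus = (0, 0.1379), Directrix: y = -0.1379


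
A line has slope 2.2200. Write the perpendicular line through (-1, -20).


Perpendicular slope = -1/m1 = -1/2.2200 = -0.4505
b2 = y0 - m2*x0 = -20 - 1/2.2200 = -20 - 0.4505 = -20.4505

y = -0.4505x - 20.4505


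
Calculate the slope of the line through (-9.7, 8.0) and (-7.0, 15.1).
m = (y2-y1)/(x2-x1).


dy = 15.1 - 8.0 = 7.1
dx = -7.0 + 9.7 = 2.7
m = 7.1/2.7 = 2.6296

m = 2.6296


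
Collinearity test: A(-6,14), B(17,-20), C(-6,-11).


-6*(-20+ 11) + 17*(-11-14) - 6*(14+ 20)
= 54 - 425 - 204 = -575

No, not collinear (determinant = -575)


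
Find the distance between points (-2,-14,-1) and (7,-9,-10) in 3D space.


dx=9, dy=5, dz=-9
d = sqrt(81+25+81) = sqrt(187) = 13.6748

13.6748


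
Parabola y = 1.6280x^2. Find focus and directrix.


a = 1.6280
1/(4a) = 0.1536
Focus = (0, 0.1536)
Directrix: y = -0.1536

Focus = (0, 0.1536), Directrix: y = -0.1536


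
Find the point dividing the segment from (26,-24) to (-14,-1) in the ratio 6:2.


Px = (6*(-14) + 2*26)/8 = -32/8 = -4.0000
Py = (6*(-1) + 2*(-24))/8 = -54/8 = -6.7500

P = (-4.0000, -6.7500)


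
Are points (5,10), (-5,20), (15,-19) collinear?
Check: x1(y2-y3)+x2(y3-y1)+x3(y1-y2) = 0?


5*(20+ 19) - 5*(-19-10) + 15*(10-20)
= 195 + 145 - 150 = 190

No, not collinear (determinant = 190)


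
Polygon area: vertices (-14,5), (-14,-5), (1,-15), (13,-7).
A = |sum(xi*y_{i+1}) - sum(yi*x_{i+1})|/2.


sum(xi*y_{i+1}) = -14*(-5) - 14*(-15) + 1*(-7) + 13*5 = 338
sum(yi*x_{i+1}) = 5*(-14) - 5*1 - 15*13 - 7*(-14) = -172
Area = |338 + 172|/2 = 510/2 = 255.0000

255.0000 sq units


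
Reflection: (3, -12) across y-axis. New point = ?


Reflection rule for y-axis: (-x, y)
(3, -12) -> (-3, -12)

(-3, -12)


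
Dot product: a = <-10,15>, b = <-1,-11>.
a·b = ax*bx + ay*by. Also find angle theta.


a·b = -10*(-1) + 15*(-11) = 10 - 165 = -155
|a| = sqrt(100+225) = 18.0278
|b| = sqrt(1+121) = 11.0454
cos(theta) = -155/(sqrt(325)*sqrt(122)) = -155/sqrt(39650) = -0.778413
theta = arccos(-155/sqrt(39650)) = 141.1155 degrees

a·b = -155, theta = 141.1155 deg


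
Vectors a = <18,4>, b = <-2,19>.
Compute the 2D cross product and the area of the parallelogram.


cross = 18*19 - 4*(-2) = 342 + 8 = 350
Parallelogram area = |350| = 350

cross = 350, parallelogram area = 350


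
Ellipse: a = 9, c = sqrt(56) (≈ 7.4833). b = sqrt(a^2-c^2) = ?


b^2 = 9^2 - (sqrt(56))^2 = 81 - 56 = 25
b = sqrt(25) = 5

b = 5


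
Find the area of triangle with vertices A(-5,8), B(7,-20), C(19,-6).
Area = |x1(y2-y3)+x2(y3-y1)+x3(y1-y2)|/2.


-5*(-20+ 6) = 70
7*(-6-8) = -98
19*(8+ 20) = 532
sum = 504
Area = |504|/2 = 252.0000

252.0000 sq units


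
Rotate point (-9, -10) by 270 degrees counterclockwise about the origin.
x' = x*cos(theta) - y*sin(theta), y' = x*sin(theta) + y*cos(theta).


cos(270) = 0, sin(270) = -1
x' = -9*0 + 10*(-1) = -10
y' = -9*(-1) - 10*0 = 9

(-10, 9)


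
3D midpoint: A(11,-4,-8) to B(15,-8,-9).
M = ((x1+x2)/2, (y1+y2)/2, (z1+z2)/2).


Mx = (11+15)/2 = 13.0000
My = (-4- 8)/2 = -6.0000
Mz = (-8- 9)/2 = -8.5000

M = (13.0000, -6.0000, -8.5000)


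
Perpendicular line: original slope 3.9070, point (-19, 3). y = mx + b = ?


Perpendicular slope = -1/m1 = -1/3.9070 = -0.2560
b2 = y0 - m2*x0 = 3 - 19/3.9070 = 3 - 4.8631 = -1.8631

y = -0.2560x - 1.8631


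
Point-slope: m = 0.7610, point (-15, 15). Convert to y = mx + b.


y - 15 = 0.7610(x + 15)
y = 0.7610x + 15 - 0.7610*(-15)
y = 0.7610x + 26.4150

y = 0.7610x + 26.4150


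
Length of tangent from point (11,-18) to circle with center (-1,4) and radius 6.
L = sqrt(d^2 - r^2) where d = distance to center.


d = sqrt((11+ 1)^2 + (-18-4)^2) = sqrt(144+484) = 25.0599
L = sqrt(628.0000 - 36) = sqrt(592.0000) = 24.3311

24.3311


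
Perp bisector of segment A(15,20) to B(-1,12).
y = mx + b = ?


Midpoint = (7, 16)
Slope of AB = dy/dx = -8/(-16) = 0.5000
Perp slope = -dx/dy = -16/8 = -2.0000
b = My - (perp slope)*Mx = 16 + (-16*7)/(-8) = 16 + 14.0000 = 30.0000

y = -2.0000x + 30.0000


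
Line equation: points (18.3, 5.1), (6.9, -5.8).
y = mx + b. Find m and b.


m = (-10.9)/(-11.4) = 0.9561
b = y1 - m*x1 = 5.1 - (-10.9*18.3)/(-11.4) = 5.1 - 17.4974 = -12.3974

y = 0.9561x - 12.3974


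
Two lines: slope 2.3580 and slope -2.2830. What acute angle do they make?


m1-m2 = 4.641
1+m1*m2 = -4.383314
tan(theta) = |4.641/(-4.383314)| = 1.058788
theta = arctan(|4.641/(-4.383314)|) = 46.6356 degrees (acute angle)

46.6356 degrees


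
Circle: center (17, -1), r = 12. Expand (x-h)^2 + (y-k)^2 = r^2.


(x-17)^2 + (y+ 1)^2 = 12^2
D = -2h = -34, E = -2k = 2
F = h^2+k^2-r^2 = 289+1-144 = 146

x^2 + y^2 - 34x + 2y + 146 = 0


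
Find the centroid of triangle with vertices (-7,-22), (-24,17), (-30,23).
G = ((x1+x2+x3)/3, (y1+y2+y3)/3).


Gx = (-7- 24- 30)/3 = -61/3 = -20.3333
Gy = (-22+17+23)/3 = 18/3 = 6.0000

G = (-20.3333, 6.0000)


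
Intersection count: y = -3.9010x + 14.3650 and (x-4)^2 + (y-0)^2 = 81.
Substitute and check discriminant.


Substitute y = -3.9010x + 14.3650: (x-4)^2 + (-3.9010x+14.3650-0)^2 = 81
Expand to Ax^2 + Bx + C = 0, where b-k = 14.365
A = 1+m^2 = 16.217801
B = 2(m(b-k) - h) = 2(-3.9010*14.365 - 4) = -120.07573
C = h^2 + (b-k)^2 - r^2 = 16 + 206.353225 - 81 = 141.353225
disc = B^2-4AC = 14418.1809 - 9169.7539 = 5248.4270
disc > 0

2 intersection points


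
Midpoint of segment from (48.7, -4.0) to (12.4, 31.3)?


Mx = (48.7 + 12.4)/2 = 61.1/2 = 30.5500
My = (-4.0 + 31.3)/2 = 27.3/2 = 13.6500

(30.5500, 13.6500)


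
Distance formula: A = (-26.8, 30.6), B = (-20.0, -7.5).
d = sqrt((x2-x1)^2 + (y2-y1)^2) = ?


dx = -20.0 + 26.8 = 6.8
dy = -7.5 - 30.6 = -38.1
d = sqrt(46.24 + 1451.61) = sqrt(1497.85) = 38.7021

38.7021


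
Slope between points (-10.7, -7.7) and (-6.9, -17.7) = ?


dy = -17.7 + 7.7 = -10.0
dx = -6.9 + 10.7 = 3.8
m = -10.0/3.8 = -2.6316

m = -2.6316


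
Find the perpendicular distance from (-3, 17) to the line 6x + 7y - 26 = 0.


|6*(-3) + 7*17 - 26| = |75| = 75
sqrt(36 + 49) = sqrt(85) = 9.2195
d = 75/sqrt(85) = 8.1349

8.1349


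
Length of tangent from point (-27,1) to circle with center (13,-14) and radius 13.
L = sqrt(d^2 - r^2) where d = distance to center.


d = sqrt((-27-13)^2 + (1+ 14)^2) = sqrt(1600+225) = 42.7200
L = sqrt(1825.0000 - 169) = sqrt(1656.0000) = 40.6940

40.6940


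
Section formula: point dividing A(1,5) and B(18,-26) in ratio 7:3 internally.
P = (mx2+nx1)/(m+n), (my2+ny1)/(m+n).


Px = (7*18 + 3*1)/10 = 129/10 = 12.9000
Py = (7*(-26) + 3*5)/10 = -167/10 = -16.7000

P = (12.9000, -16.7000)


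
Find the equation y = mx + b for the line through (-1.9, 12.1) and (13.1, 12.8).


m = (0.7)/(15.0) = 0.0467
b = y1 - m*x1 = 12.1 - (0.7*(-1.9))/(15.0) = 12.1 + 0.0887 = 12.1887

y = 0.0467x + 12.1887


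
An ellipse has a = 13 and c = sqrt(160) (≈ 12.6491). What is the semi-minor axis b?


b^2 = 13^2 - (sqrt(160))^2 = 169 - 160 = 9
b = sqrt(9) = 3

b = 3


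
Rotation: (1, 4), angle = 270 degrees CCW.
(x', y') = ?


cos(270) = 0, sin(270) = -1
x' = 1*0 - 4*(-1) = 4
y' = 1*(-1) + 4*0 = -1

(4, -1)


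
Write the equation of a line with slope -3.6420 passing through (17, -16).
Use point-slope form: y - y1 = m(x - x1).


y + 16 = -3.6420(x - 17)
y = -3.6420x - 16 + 3.6420*17
y = -3.6420x + 45.9140

y = -3.6420x + 45.9140


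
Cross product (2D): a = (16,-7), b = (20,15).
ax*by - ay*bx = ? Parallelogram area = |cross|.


cross = 16*15 + 7*20 = 240 + 140 = 380
Parallelogram area = |380| = 380

cross = 380, parallelogram area = 380


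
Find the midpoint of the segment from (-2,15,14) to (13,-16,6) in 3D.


Mx = (-2+13)/2 = 5.5000
My = (15- 16)/2 = -0.5000
Mz = (14+6)/2 = 10.0000

M = (5.5000, -0.5000, 10.0000)


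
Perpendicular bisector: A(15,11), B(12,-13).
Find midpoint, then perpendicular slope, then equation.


Midpoint = (13.5, -1)
Slope of AB = dy/dx = -24/(-3) = 8.0000
Perp slope = -dx/dy = -3/24 = -0.1250
b = My - (perp slope)*Mx = -1 + (-3*13.5)/(-24) = -1 + 1.6875 = 0.6875

y = -0.1250x + 0.6875


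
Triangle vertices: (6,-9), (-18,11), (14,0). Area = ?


6*(11-0) = 66
-18*(0+ 9) = -162
14*(-9-11) = -280
sum = -376
Area = |-376|/2 = 188.0000

188.0000 sq units


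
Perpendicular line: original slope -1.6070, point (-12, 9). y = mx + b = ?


Perpendicular slope = -1/m1 = -1/(-1.6070) = 0.6223
b2 = y0 - m2*x0 = 9 - 12/(-1.6070) = 9 + 7.4673 = 16.4673

y = 0.6223x + 16.4673


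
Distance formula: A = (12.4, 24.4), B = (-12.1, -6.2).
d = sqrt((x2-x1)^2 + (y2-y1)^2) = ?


dx = -12.1 - 12.4 = -24.5
dy = -6.2 - 24.4 = -30.6
d = sqrt(600.25 + 936.36) = sqrt(1536.61) = 39.1996

39.1996


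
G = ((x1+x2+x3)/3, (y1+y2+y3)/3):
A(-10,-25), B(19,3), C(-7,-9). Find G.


Gx = (-10+19- 7)/3 = 2/3 = 0.6667
Gy = (-25+3- 9)/3 = -31/3 = -10.3333

G = (0.6667, -10.3333)


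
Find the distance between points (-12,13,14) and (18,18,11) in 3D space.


dx=30, dy=5, dz=-3
d = sqrt(900+25+9) = sqrt(934) = 30.5614

30.5614


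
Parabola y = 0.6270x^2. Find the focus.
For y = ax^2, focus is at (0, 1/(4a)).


a = 0.6270
4a = 2.5080
focus = (0, 1/2.5080) = (0, 0.3987)

Focus = (0, 0.3987)
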